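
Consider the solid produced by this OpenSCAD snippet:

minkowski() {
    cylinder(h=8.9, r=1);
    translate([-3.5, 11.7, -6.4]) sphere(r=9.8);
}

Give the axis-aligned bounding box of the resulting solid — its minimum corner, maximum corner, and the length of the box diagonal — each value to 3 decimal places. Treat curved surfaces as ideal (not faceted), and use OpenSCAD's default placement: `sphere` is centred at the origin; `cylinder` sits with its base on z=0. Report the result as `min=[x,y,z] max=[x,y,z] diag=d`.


A = translate([-3.5, 11.7, -6.4]) sphere(r=9.8) → bbox [-13.3,1.9,-16.2] .. [6.3,21.5,3.4]
B = cylinder(h=8.9, r=1) → bbox [-1,-1,0] .. [1,1,8.9]
lo = A.lo+B.lo = [-13.3-1, 1.9-1, -16.2+0] = [-14.300,0.900,-16.200]
hi = A.hi+B.hi = [6.3+1, 21.5+1, 3.4+8.9] = [7.300,22.500,12.300]
diag = √(21.6²+21.6²+28.5²) = √1745.37 = 41.778

min=[-14.300,0.900,-16.200] max=[7.300,22.500,12.300] diag=41.778


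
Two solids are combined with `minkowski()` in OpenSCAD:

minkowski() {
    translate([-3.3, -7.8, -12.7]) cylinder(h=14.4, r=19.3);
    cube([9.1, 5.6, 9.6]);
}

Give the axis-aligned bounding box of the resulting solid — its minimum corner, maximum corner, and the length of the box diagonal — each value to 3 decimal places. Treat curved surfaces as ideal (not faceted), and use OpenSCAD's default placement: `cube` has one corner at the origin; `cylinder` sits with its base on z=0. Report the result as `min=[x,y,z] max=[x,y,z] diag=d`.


A = translate([-3.3, -7.8, -12.7]) cylinder(h=14.4, r=19.3) → bbox [-22.6,-27.1,-12.7] .. [16,11.5,1.7]
B = cube([9.1, 5.6, 9.6]) → bbox [0,0,0] .. [9.1,5.6,9.6]
lo = A.lo+B.lo = [-22.6+0, -27.1+0, -12.7+0] = [-22.600,-27.100,-12.700]
hi = A.hi+B.hi = [16+9.1, 11.5+5.6, 1.7+9.6] = [25.100,17.100,11.300]
diag = √(47.7²+44.2²+24²) = √4804.93 = 69.318

min=[-22.600,-27.100,-12.700] max=[25.100,17.100,11.300] diag=69.318


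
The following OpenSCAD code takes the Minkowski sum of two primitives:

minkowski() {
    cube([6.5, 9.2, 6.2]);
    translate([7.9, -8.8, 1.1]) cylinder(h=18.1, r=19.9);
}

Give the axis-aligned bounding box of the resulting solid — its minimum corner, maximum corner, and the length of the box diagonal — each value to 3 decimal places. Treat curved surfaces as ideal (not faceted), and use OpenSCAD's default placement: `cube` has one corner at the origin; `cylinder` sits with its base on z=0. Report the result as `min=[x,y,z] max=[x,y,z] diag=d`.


A = translate([7.9, -8.8, 1.1]) cylinder(h=18.1, r=19.9) → bbox [-12,-28.7,1.1] .. [27.8,11.1,19.2]
B = cube([6.5, 9.2, 6.2]) → bbox [0,0,0] .. [6.5,9.2,6.2]
lo = A.lo+B.lo = [-12+0, -28.7+0, 1.1+0] = [-12.000,-28.700,1.100]
hi = A.hi+B.hi = [27.8+6.5, 11.1+9.2, 19.2+6.2] = [34.300,20.300,25.400]
diag = √(46.3²+49²+24.3²) = √5135.18 = 71.660

min=[-12.000,-28.700,1.100] max=[34.300,20.300,25.400] diag=71.660


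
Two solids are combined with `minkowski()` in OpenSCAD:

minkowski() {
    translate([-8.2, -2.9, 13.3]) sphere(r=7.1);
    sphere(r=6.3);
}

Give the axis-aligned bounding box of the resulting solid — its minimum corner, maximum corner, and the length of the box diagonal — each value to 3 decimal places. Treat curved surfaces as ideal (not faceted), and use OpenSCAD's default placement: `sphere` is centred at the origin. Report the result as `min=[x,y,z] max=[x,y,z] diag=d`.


A = translate([-8.2, -2.9, 13.3]) sphere(r=7.1) → bbox [-15.3,-10,6.2] .. [-1.1,4.2,20.4]
B = sphere(r=6.3) → bbox [-6.3,-6.3,-6.3] .. [6.3,6.3,6.3]
lo = A.lo+B.lo = [-15.3-6.3, -10-6.3, 6.2-6.3] = [-21.600,-16.300,-0.100]
hi = A.hi+B.hi = [-1.1+6.3, 4.2+6.3, 20.4+6.3] = [5.200,10.500,26.700]
diag = √(26.8²+26.8²+26.8²) = √2154.72 = 46.419

min=[-21.600,-16.300,-0.100] max=[5.200,10.500,26.700] diag=46.419


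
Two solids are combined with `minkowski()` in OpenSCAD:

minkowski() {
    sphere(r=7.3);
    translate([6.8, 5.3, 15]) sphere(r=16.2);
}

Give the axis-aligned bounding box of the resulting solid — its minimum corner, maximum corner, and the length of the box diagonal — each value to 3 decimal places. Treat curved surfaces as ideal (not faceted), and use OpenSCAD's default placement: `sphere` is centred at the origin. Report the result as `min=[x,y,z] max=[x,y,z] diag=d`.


A = translate([6.8, 5.3, 15]) sphere(r=16.2) → bbox [-9.4,-10.9,-1.2] .. [23,21.5,31.2]
B = sphere(r=7.3) → bbox [-7.3,-7.3,-7.3] .. [7.3,7.3,7.3]
lo = A.lo+B.lo = [-9.4-7.3, -10.9-7.3, -1.2-7.3] = [-16.700,-18.200,-8.500]
hi = A.hi+B.hi = [23+7.3, 21.5+7.3, 31.2+7.3] = [30.300,28.800,38.500]
diag = √(47²+47²+47²) = √6627 = 81.406

min=[-16.700,-18.200,-8.500] max=[30.300,28.800,38.500] diag=81.406


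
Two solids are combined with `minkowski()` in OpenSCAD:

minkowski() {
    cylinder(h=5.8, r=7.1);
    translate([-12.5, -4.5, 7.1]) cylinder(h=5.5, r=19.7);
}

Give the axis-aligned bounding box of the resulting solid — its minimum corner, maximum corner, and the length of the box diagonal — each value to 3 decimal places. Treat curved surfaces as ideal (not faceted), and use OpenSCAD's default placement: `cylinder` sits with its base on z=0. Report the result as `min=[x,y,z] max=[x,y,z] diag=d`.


A = translate([-12.5, -4.5, 7.1]) cylinder(h=5.5, r=19.7) → bbox [-32.2,-24.2,7.1] .. [7.2,15.2,12.6]
B = cylinder(h=5.8, r=7.1) → bbox [-7.1,-7.1,0] .. [7.1,7.1,5.8]
lo = A.lo+B.lo = [-32.2-7.1, -24.2-7.1, 7.1+0] = [-39.300,-31.300,7.100]
hi = A.hi+B.hi = [7.2+7.1, 15.2+7.1, 12.6+5.8] = [14.300,22.300,18.400]
diag = √(53.6²+53.6²+11.3²) = √5873.61 = 76.639

min=[-39.300,-31.300,7.100] max=[14.300,22.300,18.400] diag=76.639


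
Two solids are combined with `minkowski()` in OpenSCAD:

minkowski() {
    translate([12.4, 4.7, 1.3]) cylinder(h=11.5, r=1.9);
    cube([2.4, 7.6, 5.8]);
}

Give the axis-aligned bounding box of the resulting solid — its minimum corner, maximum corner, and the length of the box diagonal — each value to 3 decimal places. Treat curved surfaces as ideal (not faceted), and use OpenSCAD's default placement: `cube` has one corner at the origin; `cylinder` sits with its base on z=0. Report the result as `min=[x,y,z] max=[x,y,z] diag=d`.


A = translate([12.4, 4.7, 1.3]) cylinder(h=11.5, r=1.9) → bbox [10.5,2.8,1.3] .. [14.3,6.6,12.8]
B = cube([2.4, 7.6, 5.8]) → bbox [0,0,0] .. [2.4,7.6,5.8]
lo = A.lo+B.lo = [10.5+0, 2.8+0, 1.3+0] = [10.500,2.800,1.300]
hi = A.hi+B.hi = [14.3+2.4, 6.6+7.6, 12.8+5.8] = [16.700,14.200,18.600]
diag = √(6.2²+11.4²+17.3²) = √467.69 = 21.626

min=[10.500,2.800,1.300] max=[16.700,14.200,18.600] diag=21.626


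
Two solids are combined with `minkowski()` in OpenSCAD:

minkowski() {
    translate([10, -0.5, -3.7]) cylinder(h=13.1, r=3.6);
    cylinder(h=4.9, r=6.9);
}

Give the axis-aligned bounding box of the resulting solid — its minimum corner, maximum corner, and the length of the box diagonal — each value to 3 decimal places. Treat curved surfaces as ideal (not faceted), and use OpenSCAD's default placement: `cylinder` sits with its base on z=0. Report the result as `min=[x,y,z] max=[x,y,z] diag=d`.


min=[-0.500,-11.000,-3.700] max=[20.500,10.000,14.300] diag=34.728

A = translate([10, -0.5, -3.7]) cylinder(h=13.1, r=3.6) → bbox [6.4,-4.1,-3.7] .. [13.6,3.1,9.4]
B = cylinder(h=4.9, r=6.9) → bbox [-6.9,-6.9,0] .. [6.9,6.9,4.9]
lo = A.lo+B.lo = [6.4-6.9, -4.1-6.9, -3.7+0] = [-0.500,-11.000,-3.700]
hi = A.hi+B.hi = [13.6+6.9, 3.1+6.9, 9.4+4.9] = [20.500,10.000,14.300]
diag = √(21²+21²+18²) = √1206 = 34.728


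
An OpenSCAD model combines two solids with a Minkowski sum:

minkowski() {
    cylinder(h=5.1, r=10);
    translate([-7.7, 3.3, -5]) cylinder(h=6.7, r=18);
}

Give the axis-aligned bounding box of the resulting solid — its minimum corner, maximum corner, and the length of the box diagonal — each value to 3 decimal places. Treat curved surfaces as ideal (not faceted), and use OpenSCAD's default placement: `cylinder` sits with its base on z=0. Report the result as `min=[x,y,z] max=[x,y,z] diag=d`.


A = translate([-7.7, 3.3, -5]) cylinder(h=6.7, r=18) → bbox [-25.7,-14.7,-5] .. [10.3,21.3,1.7]
B = cylinder(h=5.1, r=10) → bbox [-10,-10,0] .. [10,10,5.1]
lo = A.lo+B.lo = [-25.7-10, -14.7-10, -5+0] = [-35.700,-24.700,-5.000]
hi = A.hi+B.hi = [10.3+10, 21.3+10, 1.7+5.1] = [20.300,31.300,6.800]
diag = √(56²+56²+11.8²) = √6411.24 = 80.070

min=[-35.700,-24.700,-5.000] max=[20.300,31.300,6.800] diag=80.070


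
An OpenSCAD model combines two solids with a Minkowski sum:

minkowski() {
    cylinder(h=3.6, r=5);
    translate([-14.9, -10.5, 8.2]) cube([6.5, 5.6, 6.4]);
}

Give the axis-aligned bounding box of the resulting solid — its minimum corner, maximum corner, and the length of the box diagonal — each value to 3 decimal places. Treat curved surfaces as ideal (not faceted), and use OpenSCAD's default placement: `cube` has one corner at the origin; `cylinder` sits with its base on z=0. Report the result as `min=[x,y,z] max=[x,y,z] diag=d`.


A = translate([-14.9, -10.5, 8.2]) cube([6.5, 5.6, 6.4]) → bbox [-14.9,-10.5,8.2] .. [-8.4,-4.9,14.6]
B = cylinder(h=3.6, r=5) → bbox [-5,-5,0] .. [5,5,3.6]
lo = A.lo+B.lo = [-14.9-5, -10.5-5, 8.2+0] = [-19.900,-15.500,8.200]
hi = A.hi+B.hi = [-8.4+5, -4.9+5, 14.6+3.6] = [-3.400,0.100,18.200]
diag = √(16.5²+15.6²+10²) = √615.61 = 24.811

min=[-19.900,-15.500,8.200] max=[-3.400,0.100,18.200] diag=24.811


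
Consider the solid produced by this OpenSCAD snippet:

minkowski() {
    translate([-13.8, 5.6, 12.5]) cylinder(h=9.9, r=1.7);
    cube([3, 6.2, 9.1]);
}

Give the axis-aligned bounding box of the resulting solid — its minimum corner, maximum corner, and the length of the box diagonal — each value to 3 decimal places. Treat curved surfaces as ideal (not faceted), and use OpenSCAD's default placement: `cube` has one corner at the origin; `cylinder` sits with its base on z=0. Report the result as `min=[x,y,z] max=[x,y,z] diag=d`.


min=[-15.500,3.900,12.500] max=[-9.100,13.500,31.500] diag=22.229

A = translate([-13.8, 5.6, 12.5]) cylinder(h=9.9, r=1.7) → bbox [-15.5,3.9,12.5] .. [-12.1,7.3,22.4]
B = cube([3, 6.2, 9.1]) → bbox [0,0,0] .. [3,6.2,9.1]
lo = A.lo+B.lo = [-15.5+0, 3.9+0, 12.5+0] = [-15.500,3.900,12.500]
hi = A.hi+B.hi = [-12.1+3, 7.3+6.2, 22.4+9.1] = [-9.100,13.500,31.500]
diag = √(6.4²+9.6²+19²) = √494.12 = 22.229


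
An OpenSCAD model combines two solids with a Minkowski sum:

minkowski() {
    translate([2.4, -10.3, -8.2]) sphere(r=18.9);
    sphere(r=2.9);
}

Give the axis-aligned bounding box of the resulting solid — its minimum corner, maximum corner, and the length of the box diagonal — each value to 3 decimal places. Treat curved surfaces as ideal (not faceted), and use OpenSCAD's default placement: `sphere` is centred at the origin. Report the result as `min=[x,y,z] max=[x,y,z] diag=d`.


min=[-19.400,-32.100,-30.000] max=[24.200,11.500,13.600] diag=75.517

A = translate([2.4, -10.3, -8.2]) sphere(r=18.9) → bbox [-16.5,-29.2,-27.1] .. [21.3,8.6,10.7]
B = sphere(r=2.9) → bbox [-2.9,-2.9,-2.9] .. [2.9,2.9,2.9]
lo = A.lo+B.lo = [-16.5-2.9, -29.2-2.9, -27.1-2.9] = [-19.400,-32.100,-30.000]
hi = A.hi+B.hi = [21.3+2.9, 8.6+2.9, 10.7+2.9] = [24.200,11.500,13.600]
diag = √(43.6²+43.6²+43.6²) = √5702.88 = 75.517


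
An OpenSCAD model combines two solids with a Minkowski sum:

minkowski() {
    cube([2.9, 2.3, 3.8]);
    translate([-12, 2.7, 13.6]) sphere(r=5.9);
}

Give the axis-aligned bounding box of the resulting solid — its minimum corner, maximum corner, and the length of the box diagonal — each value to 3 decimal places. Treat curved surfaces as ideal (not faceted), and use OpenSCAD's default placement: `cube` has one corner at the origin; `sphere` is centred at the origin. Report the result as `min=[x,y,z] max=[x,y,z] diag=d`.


min=[-17.900,-3.200,7.700] max=[-3.200,10.900,23.300] diag=25.657

A = translate([-12, 2.7, 13.6]) sphere(r=5.9) → bbox [-17.9,-3.2,7.7] .. [-6.1,8.6,19.5]
B = cube([2.9, 2.3, 3.8]) → bbox [0,0,0] .. [2.9,2.3,3.8]
lo = A.lo+B.lo = [-17.9+0, -3.2+0, 7.7+0] = [-17.900,-3.200,7.700]
hi = A.hi+B.hi = [-6.1+2.9, 8.6+2.3, 19.5+3.8] = [-3.200,10.900,23.300]
diag = √(14.7²+14.1²+15.6²) = √658.26 = 25.657


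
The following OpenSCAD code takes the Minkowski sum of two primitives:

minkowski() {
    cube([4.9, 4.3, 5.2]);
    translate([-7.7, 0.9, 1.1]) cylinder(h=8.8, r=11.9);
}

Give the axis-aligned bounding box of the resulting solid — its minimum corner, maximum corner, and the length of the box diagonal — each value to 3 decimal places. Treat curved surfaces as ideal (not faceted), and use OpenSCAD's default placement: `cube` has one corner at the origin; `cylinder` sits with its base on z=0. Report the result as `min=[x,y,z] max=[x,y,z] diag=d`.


A = translate([-7.7, 0.9, 1.1]) cylinder(h=8.8, r=11.9) → bbox [-19.6,-11,1.1] .. [4.2,12.8,9.9]
B = cube([4.9, 4.3, 5.2]) → bbox [0,0,0] .. [4.9,4.3,5.2]
lo = A.lo+B.lo = [-19.6+0, -11+0, 1.1+0] = [-19.600,-11.000,1.100]
hi = A.hi+B.hi = [4.2+4.9, 12.8+4.3, 9.9+5.2] = [9.100,17.100,15.100]
diag = √(28.7²+28.1²+14²) = √1809.3 = 42.536

min=[-19.600,-11.000,1.100] max=[9.100,17.100,15.100] diag=42.536


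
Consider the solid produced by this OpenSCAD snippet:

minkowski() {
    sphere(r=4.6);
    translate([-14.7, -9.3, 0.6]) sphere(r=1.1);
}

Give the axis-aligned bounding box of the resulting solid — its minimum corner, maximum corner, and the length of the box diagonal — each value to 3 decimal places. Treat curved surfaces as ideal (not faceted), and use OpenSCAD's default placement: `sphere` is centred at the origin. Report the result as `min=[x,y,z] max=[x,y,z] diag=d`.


A = translate([-14.7, -9.3, 0.6]) sphere(r=1.1) → bbox [-15.8,-10.4,-0.5] .. [-13.6,-8.2,1.7]
B = sphere(r=4.6) → bbox [-4.6,-4.6,-4.6] .. [4.6,4.6,4.6]
lo = A.lo+B.lo = [-15.8-4.6, -10.4-4.6, -0.5-4.6] = [-20.400,-15.000,-5.100]
hi = A.hi+B.hi = [-13.6+4.6, -8.2+4.6, 1.7+4.6] = [-9.000,-3.600,6.300]
diag = √(11.4²+11.4²+11.4²) = √389.88 = 19.745

min=[-20.400,-15.000,-5.100] max=[-9.000,-3.600,6.300] diag=19.745


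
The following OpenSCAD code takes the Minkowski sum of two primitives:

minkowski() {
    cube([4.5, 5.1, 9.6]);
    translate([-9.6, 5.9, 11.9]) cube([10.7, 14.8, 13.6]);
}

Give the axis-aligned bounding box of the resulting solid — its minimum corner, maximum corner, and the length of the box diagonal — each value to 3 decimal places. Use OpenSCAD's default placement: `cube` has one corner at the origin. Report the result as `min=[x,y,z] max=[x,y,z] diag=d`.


A = translate([-9.6, 5.9, 11.9]) cube([10.7, 14.8, 13.6]) → bbox [-9.6,5.9,11.9] .. [1.1,20.7,25.5]
B = cube([4.5, 5.1, 9.6]) → bbox [0,0,0] .. [4.5,5.1,9.6]
lo = A.lo+B.lo = [-9.6+0, 5.9+0, 11.9+0] = [-9.600,5.900,11.900]
hi = A.hi+B.hi = [1.1+4.5, 20.7+5.1, 25.5+9.6] = [5.600,25.800,35.100]
diag = √(15.2²+19.9²+23.2²) = √1165.29 = 34.136

min=[-9.600,5.900,11.900] max=[5.600,25.800,35.100] diag=34.136


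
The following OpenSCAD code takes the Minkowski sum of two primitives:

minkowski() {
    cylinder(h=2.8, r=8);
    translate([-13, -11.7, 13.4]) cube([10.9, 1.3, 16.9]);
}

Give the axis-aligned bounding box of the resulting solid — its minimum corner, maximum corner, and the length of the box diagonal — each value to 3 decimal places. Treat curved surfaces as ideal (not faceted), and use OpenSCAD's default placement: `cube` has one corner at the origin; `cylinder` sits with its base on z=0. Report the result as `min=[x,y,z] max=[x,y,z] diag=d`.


min=[-21.000,-19.700,13.400] max=[5.900,-2.400,33.100] diag=37.563

A = translate([-13, -11.7, 13.4]) cube([10.9, 1.3, 16.9]) → bbox [-13,-11.7,13.4] .. [-2.1,-10.4,30.3]
B = cylinder(h=2.8, r=8) → bbox [-8,-8,0] .. [8,8,2.8]
lo = A.lo+B.lo = [-13-8, -11.7-8, 13.4+0] = [-21.000,-19.700,13.400]
hi = A.hi+B.hi = [-2.1+8, -10.4+8, 30.3+2.8] = [5.900,-2.400,33.100]
diag = √(26.9²+17.3²+19.7²) = √1410.99 = 37.563


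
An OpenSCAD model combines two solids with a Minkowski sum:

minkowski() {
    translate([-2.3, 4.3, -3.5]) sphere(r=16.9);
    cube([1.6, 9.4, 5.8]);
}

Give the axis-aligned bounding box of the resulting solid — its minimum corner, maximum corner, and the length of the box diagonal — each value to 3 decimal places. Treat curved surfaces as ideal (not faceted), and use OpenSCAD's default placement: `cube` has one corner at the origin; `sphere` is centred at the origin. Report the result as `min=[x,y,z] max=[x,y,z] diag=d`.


min=[-19.200,-12.600,-20.400] max=[16.200,30.600,19.200] diag=68.466

A = translate([-2.3, 4.3, -3.5]) sphere(r=16.9) → bbox [-19.2,-12.6,-20.4] .. [14.6,21.2,13.4]
B = cube([1.6, 9.4, 5.8]) → bbox [0,0,0] .. [1.6,9.4,5.8]
lo = A.lo+B.lo = [-19.2+0, -12.6+0, -20.4+0] = [-19.200,-12.600,-20.400]
hi = A.hi+B.hi = [14.6+1.6, 21.2+9.4, 13.4+5.8] = [16.200,30.600,19.200]
diag = √(35.4²+43.2²+39.6²) = √4687.56 = 68.466


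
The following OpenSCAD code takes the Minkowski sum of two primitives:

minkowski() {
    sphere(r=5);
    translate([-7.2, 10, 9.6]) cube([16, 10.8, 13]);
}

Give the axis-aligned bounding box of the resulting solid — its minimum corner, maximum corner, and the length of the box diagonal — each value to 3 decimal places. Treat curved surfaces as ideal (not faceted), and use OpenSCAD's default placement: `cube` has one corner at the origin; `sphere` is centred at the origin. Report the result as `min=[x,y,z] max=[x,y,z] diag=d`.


min=[-12.200,5.000,4.600] max=[13.800,25.800,27.600] diag=40.468

A = translate([-7.2, 10, 9.6]) cube([16, 10.8, 13]) → bbox [-7.2,10,9.6] .. [8.8,20.8,22.6]
B = sphere(r=5) → bbox [-5,-5,-5] .. [5,5,5]
lo = A.lo+B.lo = [-7.2-5, 10-5, 9.6-5] = [-12.200,5.000,4.600]
hi = A.hi+B.hi = [8.8+5, 20.8+5, 22.6+5] = [13.800,25.800,27.600]
diag = √(26²+20.8²+23²) = √1637.64 = 40.468


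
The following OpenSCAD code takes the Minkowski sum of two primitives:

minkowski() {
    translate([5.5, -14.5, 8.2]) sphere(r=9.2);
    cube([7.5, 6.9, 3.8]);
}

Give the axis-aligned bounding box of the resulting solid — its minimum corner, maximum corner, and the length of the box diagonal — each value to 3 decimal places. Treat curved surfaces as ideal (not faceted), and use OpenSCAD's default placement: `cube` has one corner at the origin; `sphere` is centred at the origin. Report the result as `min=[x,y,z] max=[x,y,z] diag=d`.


A = translate([5.5, -14.5, 8.2]) sphere(r=9.2) → bbox [-3.7,-23.7,-1] .. [14.7,-5.3,17.4]
B = cube([7.5, 6.9, 3.8]) → bbox [0,0,0] .. [7.5,6.9,3.8]
lo = A.lo+B.lo = [-3.7+0, -23.7+0, -1+0] = [-3.700,-23.700,-1.000]
hi = A.hi+B.hi = [14.7+7.5, -5.3+6.9, 17.4+3.8] = [22.200,1.600,21.200]
diag = √(25.9²+25.3²+22.2²) = √1803.74 = 42.470

min=[-3.700,-23.700,-1.000] max=[22.200,1.600,21.200] diag=42.470


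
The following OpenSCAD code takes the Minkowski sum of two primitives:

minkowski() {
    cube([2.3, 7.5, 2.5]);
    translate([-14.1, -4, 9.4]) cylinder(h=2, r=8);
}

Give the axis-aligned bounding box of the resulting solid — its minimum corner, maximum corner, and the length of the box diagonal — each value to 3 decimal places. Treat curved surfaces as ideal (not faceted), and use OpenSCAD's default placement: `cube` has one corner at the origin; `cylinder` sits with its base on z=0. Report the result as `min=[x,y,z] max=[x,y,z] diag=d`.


min=[-22.100,-12.000,9.400] max=[-3.800,11.500,13.900] diag=30.123

A = translate([-14.1, -4, 9.4]) cylinder(h=2, r=8) → bbox [-22.1,-12,9.4] .. [-6.1,4,11.4]
B = cube([2.3, 7.5, 2.5]) → bbox [0,0,0] .. [2.3,7.5,2.5]
lo = A.lo+B.lo = [-22.1+0, -12+0, 9.4+0] = [-22.100,-12.000,9.400]
hi = A.hi+B.hi = [-6.1+2.3, 4+7.5, 11.4+2.5] = [-3.800,11.500,13.900]
diag = √(18.3²+23.5²+4.5²) = √907.39 = 30.123


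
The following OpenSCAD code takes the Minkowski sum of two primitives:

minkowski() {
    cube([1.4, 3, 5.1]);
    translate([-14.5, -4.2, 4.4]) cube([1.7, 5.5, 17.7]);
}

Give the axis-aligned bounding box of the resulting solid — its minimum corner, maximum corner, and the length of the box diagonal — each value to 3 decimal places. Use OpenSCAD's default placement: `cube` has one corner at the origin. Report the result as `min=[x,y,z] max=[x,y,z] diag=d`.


min=[-14.500,-4.200,4.400] max=[-11.400,4.300,27.200] diag=24.530

A = translate([-14.5, -4.2, 4.4]) cube([1.7, 5.5, 17.7]) → bbox [-14.5,-4.2,4.4] .. [-12.8,1.3,22.1]
B = cube([1.4, 3, 5.1]) → bbox [0,0,0] .. [1.4,3,5.1]
lo = A.lo+B.lo = [-14.5+0, -4.2+0, 4.4+0] = [-14.500,-4.200,4.400]
hi = A.hi+B.hi = [-12.8+1.4, 1.3+3, 22.1+5.1] = [-11.400,4.300,27.200]
diag = √(3.1²+8.5²+22.8²) = √601.7 = 24.530


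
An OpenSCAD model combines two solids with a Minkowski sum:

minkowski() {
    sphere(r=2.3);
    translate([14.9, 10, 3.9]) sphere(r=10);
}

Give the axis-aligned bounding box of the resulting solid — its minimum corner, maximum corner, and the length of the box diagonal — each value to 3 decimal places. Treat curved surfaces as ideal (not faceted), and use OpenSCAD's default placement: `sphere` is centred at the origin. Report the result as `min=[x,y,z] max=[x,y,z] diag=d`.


min=[2.600,-2.300,-8.400] max=[27.200,22.300,16.200] diag=42.608

A = translate([14.9, 10, 3.9]) sphere(r=10) → bbox [4.9,0,-6.1] .. [24.9,20,13.9]
B = sphere(r=2.3) → bbox [-2.3,-2.3,-2.3] .. [2.3,2.3,2.3]
lo = A.lo+B.lo = [4.9-2.3, 0-2.3, -6.1-2.3] = [2.600,-2.300,-8.400]
hi = A.hi+B.hi = [24.9+2.3, 20+2.3, 13.9+2.3] = [27.200,22.300,16.200]
diag = √(24.6²+24.6²+24.6²) = √1815.48 = 42.608


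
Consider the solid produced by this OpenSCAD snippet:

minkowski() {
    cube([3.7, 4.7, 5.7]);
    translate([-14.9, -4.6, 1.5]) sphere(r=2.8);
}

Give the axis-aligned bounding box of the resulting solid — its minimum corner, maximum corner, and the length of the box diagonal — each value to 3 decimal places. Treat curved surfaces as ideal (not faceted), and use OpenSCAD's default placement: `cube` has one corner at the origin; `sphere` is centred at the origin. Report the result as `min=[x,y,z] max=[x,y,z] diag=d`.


A = translate([-14.9, -4.6, 1.5]) sphere(r=2.8) → bbox [-17.7,-7.4,-1.3] .. [-12.1,-1.8,4.3]
B = cube([3.7, 4.7, 5.7]) → bbox [0,0,0] .. [3.7,4.7,5.7]
lo = A.lo+B.lo = [-17.7+0, -7.4+0, -1.3+0] = [-17.700,-7.400,-1.300]
hi = A.hi+B.hi = [-12.1+3.7, -1.8+4.7, 4.3+5.7] = [-8.400,2.900,10.000]
diag = √(9.3²+10.3²+11.3²) = √320.27 = 17.896

min=[-17.700,-7.400,-1.300] max=[-8.400,2.900,10.000] diag=17.896


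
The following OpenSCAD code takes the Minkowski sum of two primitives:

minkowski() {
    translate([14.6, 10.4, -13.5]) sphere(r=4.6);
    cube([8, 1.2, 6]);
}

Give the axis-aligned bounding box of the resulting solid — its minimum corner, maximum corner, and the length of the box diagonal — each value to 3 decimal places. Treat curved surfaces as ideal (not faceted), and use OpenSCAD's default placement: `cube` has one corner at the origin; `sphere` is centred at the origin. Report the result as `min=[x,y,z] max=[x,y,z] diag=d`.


A = translate([14.6, 10.4, -13.5]) sphere(r=4.6) → bbox [10,5.8,-18.1] .. [19.2,15,-8.9]
B = cube([8, 1.2, 6]) → bbox [0,0,0] .. [8,1.2,6]
lo = A.lo+B.lo = [10+0, 5.8+0, -18.1+0] = [10.000,5.800,-18.100]
hi = A.hi+B.hi = [19.2+8, 15+1.2, -8.9+6] = [27.200,16.200,-2.900]
diag = √(17.2²+10.4²+15.2²) = √635.04 = 25.200

min=[10.000,5.800,-18.100] max=[27.200,16.200,-2.900] diag=25.200


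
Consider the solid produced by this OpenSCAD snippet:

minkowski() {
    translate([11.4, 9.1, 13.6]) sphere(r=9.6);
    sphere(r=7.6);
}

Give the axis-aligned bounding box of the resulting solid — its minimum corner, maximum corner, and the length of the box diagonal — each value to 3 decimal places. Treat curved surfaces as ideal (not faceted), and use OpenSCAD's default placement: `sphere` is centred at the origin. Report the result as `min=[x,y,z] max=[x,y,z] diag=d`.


A = translate([11.4, 9.1, 13.6]) sphere(r=9.6) → bbox [1.8,-0.5,4] .. [21,18.7,23.2]
B = sphere(r=7.6) → bbox [-7.6,-7.6,-7.6] .. [7.6,7.6,7.6]
lo = A.lo+B.lo = [1.8-7.6, -0.5-7.6, 4-7.6] = [-5.800,-8.100,-3.600]
hi = A.hi+B.hi = [21+7.6, 18.7+7.6, 23.2+7.6] = [28.600,26.300,30.800]
diag = √(34.4²+34.4²+34.4²) = √3550.08 = 59.583

min=[-5.800,-8.100,-3.600] max=[28.600,26.300,30.800] diag=59.583


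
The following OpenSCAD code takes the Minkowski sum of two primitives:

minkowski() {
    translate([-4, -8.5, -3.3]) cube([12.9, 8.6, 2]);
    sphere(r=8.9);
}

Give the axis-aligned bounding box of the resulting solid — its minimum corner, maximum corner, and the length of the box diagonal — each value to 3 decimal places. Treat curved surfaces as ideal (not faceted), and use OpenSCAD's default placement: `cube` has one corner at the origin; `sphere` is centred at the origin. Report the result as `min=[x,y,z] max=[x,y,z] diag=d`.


min=[-12.900,-17.400,-12.200] max=[17.800,9.000,7.600] diag=45.072

A = translate([-4, -8.5, -3.3]) cube([12.9, 8.6, 2]) → bbox [-4,-8.5,-3.3] .. [8.9,0.1,-1.3]
B = sphere(r=8.9) → bbox [-8.9,-8.9,-8.9] .. [8.9,8.9,8.9]
lo = A.lo+B.lo = [-4-8.9, -8.5-8.9, -3.3-8.9] = [-12.900,-17.400,-12.200]
hi = A.hi+B.hi = [8.9+8.9, 0.1+8.9, -1.3+8.9] = [17.800,9.000,7.600]
diag = √(30.7²+26.4²+19.8²) = √2031.49 = 45.072


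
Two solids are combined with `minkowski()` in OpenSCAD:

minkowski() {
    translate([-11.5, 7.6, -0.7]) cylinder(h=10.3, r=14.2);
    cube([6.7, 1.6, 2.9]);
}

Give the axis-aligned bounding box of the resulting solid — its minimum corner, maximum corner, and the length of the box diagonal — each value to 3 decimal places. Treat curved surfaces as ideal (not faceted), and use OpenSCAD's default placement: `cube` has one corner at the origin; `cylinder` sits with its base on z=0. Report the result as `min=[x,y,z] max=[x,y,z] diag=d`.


min=[-25.700,-6.600,-0.700] max=[9.400,23.400,12.500] diag=48.023

A = translate([-11.5, 7.6, -0.7]) cylinder(h=10.3, r=14.2) → bbox [-25.7,-6.6,-0.7] .. [2.7,21.8,9.6]
B = cube([6.7, 1.6, 2.9]) → bbox [0,0,0] .. [6.7,1.6,2.9]
lo = A.lo+B.lo = [-25.7+0, -6.6+0, -0.7+0] = [-25.700,-6.600,-0.700]
hi = A.hi+B.hi = [2.7+6.7, 21.8+1.6, 9.6+2.9] = [9.400,23.400,12.500]
diag = √(35.1²+30²+13.2²) = √2306.25 = 48.023


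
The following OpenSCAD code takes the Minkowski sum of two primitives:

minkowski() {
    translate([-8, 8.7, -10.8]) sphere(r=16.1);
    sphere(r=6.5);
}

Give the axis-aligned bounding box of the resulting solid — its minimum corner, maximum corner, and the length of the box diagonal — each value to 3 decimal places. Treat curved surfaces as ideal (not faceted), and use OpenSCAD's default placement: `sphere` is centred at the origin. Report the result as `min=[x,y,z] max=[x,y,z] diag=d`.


min=[-30.600,-13.900,-33.400] max=[14.600,31.300,11.800] diag=78.289

A = translate([-8, 8.7, -10.8]) sphere(r=16.1) → bbox [-24.1,-7.4,-26.9] .. [8.1,24.8,5.3]
B = sphere(r=6.5) → bbox [-6.5,-6.5,-6.5] .. [6.5,6.5,6.5]
lo = A.lo+B.lo = [-24.1-6.5, -7.4-6.5, -26.9-6.5] = [-30.600,-13.900,-33.400]
hi = A.hi+B.hi = [8.1+6.5, 24.8+6.5, 5.3+6.5] = [14.600,31.300,11.800]
diag = √(45.2²+45.2²+45.2²) = √6129.12 = 78.289


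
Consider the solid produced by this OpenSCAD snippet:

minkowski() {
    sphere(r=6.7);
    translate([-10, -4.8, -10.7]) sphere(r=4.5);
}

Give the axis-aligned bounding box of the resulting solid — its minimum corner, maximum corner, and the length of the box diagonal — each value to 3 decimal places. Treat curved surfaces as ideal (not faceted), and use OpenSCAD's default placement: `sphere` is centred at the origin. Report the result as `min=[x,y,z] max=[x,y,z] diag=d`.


min=[-21.200,-16.000,-21.900] max=[1.200,6.400,0.500] diag=38.798

A = translate([-10, -4.8, -10.7]) sphere(r=4.5) → bbox [-14.5,-9.3,-15.2] .. [-5.5,-0.3,-6.2]
B = sphere(r=6.7) → bbox [-6.7,-6.7,-6.7] .. [6.7,6.7,6.7]
lo = A.lo+B.lo = [-14.5-6.7, -9.3-6.7, -15.2-6.7] = [-21.200,-16.000,-21.900]
hi = A.hi+B.hi = [-5.5+6.7, -0.3+6.7, -6.2+6.7] = [1.200,6.400,0.500]
diag = √(22.4²+22.4²+22.4²) = √1505.28 = 38.798


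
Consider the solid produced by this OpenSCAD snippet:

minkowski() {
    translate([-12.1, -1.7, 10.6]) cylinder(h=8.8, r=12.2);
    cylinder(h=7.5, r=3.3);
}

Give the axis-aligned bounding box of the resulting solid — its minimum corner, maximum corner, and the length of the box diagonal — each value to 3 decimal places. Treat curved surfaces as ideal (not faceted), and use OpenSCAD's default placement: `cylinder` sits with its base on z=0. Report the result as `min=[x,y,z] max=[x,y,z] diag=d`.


min=[-27.600,-17.200,10.600] max=[3.400,13.800,26.900] diag=46.773

A = translate([-12.1, -1.7, 10.6]) cylinder(h=8.8, r=12.2) → bbox [-24.3,-13.9,10.6] .. [0.1,10.5,19.4]
B = cylinder(h=7.5, r=3.3) → bbox [-3.3,-3.3,0] .. [3.3,3.3,7.5]
lo = A.lo+B.lo = [-24.3-3.3, -13.9-3.3, 10.6+0] = [-27.600,-17.200,10.600]
hi = A.hi+B.hi = [0.1+3.3, 10.5+3.3, 19.4+7.5] = [3.400,13.800,26.900]
diag = √(31²+31²+16.3²) = √2187.69 = 46.773


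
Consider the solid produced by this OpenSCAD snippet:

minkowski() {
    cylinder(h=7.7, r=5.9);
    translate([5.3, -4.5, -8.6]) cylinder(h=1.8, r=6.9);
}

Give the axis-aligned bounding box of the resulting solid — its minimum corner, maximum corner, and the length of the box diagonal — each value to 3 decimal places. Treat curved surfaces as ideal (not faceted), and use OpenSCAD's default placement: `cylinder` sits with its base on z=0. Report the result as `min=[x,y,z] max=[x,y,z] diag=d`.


min=[-7.500,-17.300,-8.600] max=[18.100,8.300,0.900] diag=37.430

A = translate([5.3, -4.5, -8.6]) cylinder(h=1.8, r=6.9) → bbox [-1.6,-11.4,-8.6] .. [12.2,2.4,-6.8]
B = cylinder(h=7.7, r=5.9) → bbox [-5.9,-5.9,0] .. [5.9,5.9,7.7]
lo = A.lo+B.lo = [-1.6-5.9, -11.4-5.9, -8.6+0] = [-7.500,-17.300,-8.600]
hi = A.hi+B.hi = [12.2+5.9, 2.4+5.9, -6.8+7.7] = [18.100,8.300,0.900]
diag = √(25.6²+25.6²+9.5²) = √1400.97 = 37.430


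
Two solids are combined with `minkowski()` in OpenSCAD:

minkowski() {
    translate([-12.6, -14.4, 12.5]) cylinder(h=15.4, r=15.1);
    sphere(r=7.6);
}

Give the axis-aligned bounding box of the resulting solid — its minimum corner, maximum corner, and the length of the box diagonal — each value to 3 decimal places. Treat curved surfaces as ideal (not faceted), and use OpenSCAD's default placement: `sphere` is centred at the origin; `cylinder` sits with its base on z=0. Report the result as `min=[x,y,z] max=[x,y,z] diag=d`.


A = translate([-12.6, -14.4, 12.5]) cylinder(h=15.4, r=15.1) → bbox [-27.7,-29.5,12.5] .. [2.5,0.7,27.9]
B = sphere(r=7.6) → bbox [-7.6,-7.6,-7.6] .. [7.6,7.6,7.6]
lo = A.lo+B.lo = [-27.7-7.6, -29.5-7.6, 12.5-7.6] = [-35.300,-37.100,4.900]
hi = A.hi+B.hi = [2.5+7.6, 0.7+7.6, 27.9+7.6] = [10.100,8.300,35.500]
diag = √(45.4²+45.4²+30.6²) = √5058.68 = 71.124

min=[-35.300,-37.100,4.900] max=[10.100,8.300,35.500] diag=71.124


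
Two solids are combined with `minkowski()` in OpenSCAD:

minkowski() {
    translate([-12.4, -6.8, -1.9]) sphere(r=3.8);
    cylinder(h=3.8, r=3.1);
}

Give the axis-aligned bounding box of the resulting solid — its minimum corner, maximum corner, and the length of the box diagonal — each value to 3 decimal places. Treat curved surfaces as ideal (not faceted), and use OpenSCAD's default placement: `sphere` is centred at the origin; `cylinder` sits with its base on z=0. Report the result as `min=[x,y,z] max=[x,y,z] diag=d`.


min=[-19.300,-13.700,-5.700] max=[-5.500,0.100,5.700] diag=22.602

A = translate([-12.4, -6.8, -1.9]) sphere(r=3.8) → bbox [-16.2,-10.6,-5.7] .. [-8.6,-3,1.9]
B = cylinder(h=3.8, r=3.1) → bbox [-3.1,-3.1,0] .. [3.1,3.1,3.8]
lo = A.lo+B.lo = [-16.2-3.1, -10.6-3.1, -5.7+0] = [-19.300,-13.700,-5.700]
hi = A.hi+B.hi = [-8.6+3.1, -3+3.1, 1.9+3.8] = [-5.500,0.100,5.700]
diag = √(13.8²+13.8²+11.4²) = √510.84 = 22.602


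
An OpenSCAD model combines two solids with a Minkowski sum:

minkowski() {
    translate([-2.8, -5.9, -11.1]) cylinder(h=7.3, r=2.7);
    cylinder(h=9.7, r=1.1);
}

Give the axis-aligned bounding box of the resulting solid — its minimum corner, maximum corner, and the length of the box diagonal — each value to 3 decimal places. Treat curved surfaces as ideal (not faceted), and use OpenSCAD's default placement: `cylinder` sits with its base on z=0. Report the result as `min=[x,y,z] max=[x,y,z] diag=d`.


min=[-6.600,-9.700,-11.100] max=[1.000,-2.100,5.900] diag=20.113

A = translate([-2.8, -5.9, -11.1]) cylinder(h=7.3, r=2.7) → bbox [-5.5,-8.6,-11.1] .. [-0.1,-3.2,-3.8]
B = cylinder(h=9.7, r=1.1) → bbox [-1.1,-1.1,0] .. [1.1,1.1,9.7]
lo = A.lo+B.lo = [-5.5-1.1, -8.6-1.1, -11.1+0] = [-6.600,-9.700,-11.100]
hi = A.hi+B.hi = [-0.1+1.1, -3.2+1.1, -3.8+9.7] = [1.000,-2.100,5.900]
diag = √(7.6²+7.6²+17²) = √404.52 = 20.113


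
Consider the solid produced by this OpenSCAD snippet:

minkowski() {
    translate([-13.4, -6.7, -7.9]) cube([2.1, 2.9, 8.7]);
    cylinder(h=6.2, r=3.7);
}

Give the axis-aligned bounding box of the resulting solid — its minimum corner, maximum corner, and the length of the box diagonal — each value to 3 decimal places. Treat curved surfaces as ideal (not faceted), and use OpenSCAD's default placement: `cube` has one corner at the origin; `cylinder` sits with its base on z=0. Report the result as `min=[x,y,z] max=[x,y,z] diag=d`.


min=[-17.100,-10.400,-7.900] max=[-7.600,-0.100,7.000] diag=20.454

A = translate([-13.4, -6.7, -7.9]) cube([2.1, 2.9, 8.7]) → bbox [-13.4,-6.7,-7.9] .. [-11.3,-3.8,0.8]
B = cylinder(h=6.2, r=3.7) → bbox [-3.7,-3.7,0] .. [3.7,3.7,6.2]
lo = A.lo+B.lo = [-13.4-3.7, -6.7-3.7, -7.9+0] = [-17.100,-10.400,-7.900]
hi = A.hi+B.hi = [-11.3+3.7, -3.8+3.7, 0.8+6.2] = [-7.600,-0.100,7.000]
diag = √(9.5²+10.3²+14.9²) = √418.35 = 20.454


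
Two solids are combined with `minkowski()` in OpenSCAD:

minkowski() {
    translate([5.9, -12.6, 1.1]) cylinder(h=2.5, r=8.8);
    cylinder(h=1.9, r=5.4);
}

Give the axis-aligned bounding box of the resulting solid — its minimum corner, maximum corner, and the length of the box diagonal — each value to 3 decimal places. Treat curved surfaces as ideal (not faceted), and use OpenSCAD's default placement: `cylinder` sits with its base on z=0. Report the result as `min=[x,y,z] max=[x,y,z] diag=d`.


min=[-8.300,-26.800,1.100] max=[20.100,1.600,5.500] diag=40.404

A = translate([5.9, -12.6, 1.1]) cylinder(h=2.5, r=8.8) → bbox [-2.9,-21.4,1.1] .. [14.7,-3.8,3.6]
B = cylinder(h=1.9, r=5.4) → bbox [-5.4,-5.4,0] .. [5.4,5.4,1.9]
lo = A.lo+B.lo = [-2.9-5.4, -21.4-5.4, 1.1+0] = [-8.300,-26.800,1.100]
hi = A.hi+B.hi = [14.7+5.4, -3.8+5.4, 3.6+1.9] = [20.100,1.600,5.500]
diag = √(28.4²+28.4²+4.4²) = √1632.48 = 40.404


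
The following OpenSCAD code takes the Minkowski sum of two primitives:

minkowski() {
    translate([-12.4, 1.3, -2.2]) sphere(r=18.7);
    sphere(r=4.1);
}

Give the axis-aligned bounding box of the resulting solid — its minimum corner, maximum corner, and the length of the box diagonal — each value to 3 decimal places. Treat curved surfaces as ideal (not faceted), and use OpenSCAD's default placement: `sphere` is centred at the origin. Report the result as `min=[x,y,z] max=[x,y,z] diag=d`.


min=[-35.200,-21.500,-25.000] max=[10.400,24.100,20.600] diag=78.982

A = translate([-12.4, 1.3, -2.2]) sphere(r=18.7) → bbox [-31.1,-17.4,-20.9] .. [6.3,20,16.5]
B = sphere(r=4.1) → bbox [-4.1,-4.1,-4.1] .. [4.1,4.1,4.1]
lo = A.lo+B.lo = [-31.1-4.1, -17.4-4.1, -20.9-4.1] = [-35.200,-21.500,-25.000]
hi = A.hi+B.hi = [6.3+4.1, 20+4.1, 16.5+4.1] = [10.400,24.100,20.600]
diag = √(45.6²+45.6²+45.6²) = √6238.08 = 78.982


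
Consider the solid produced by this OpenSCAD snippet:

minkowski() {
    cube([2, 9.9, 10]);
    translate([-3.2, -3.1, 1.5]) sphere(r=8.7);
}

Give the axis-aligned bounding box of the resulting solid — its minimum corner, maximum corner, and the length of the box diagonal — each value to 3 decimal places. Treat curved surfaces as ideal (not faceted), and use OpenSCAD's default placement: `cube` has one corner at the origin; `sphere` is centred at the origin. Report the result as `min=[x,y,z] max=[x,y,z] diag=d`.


A = translate([-3.2, -3.1, 1.5]) sphere(r=8.7) → bbox [-11.9,-11.8,-7.2] .. [5.5,5.6,10.2]
B = cube([2, 9.9, 10]) → bbox [0,0,0] .. [2,9.9,10]
lo = A.lo+B.lo = [-11.9+0, -11.8+0, -7.2+0] = [-11.900,-11.800,-7.200]
hi = A.hi+B.hi = [5.5+2, 5.6+9.9, 10.2+10] = [7.500,15.500,20.200]
diag = √(19.4²+27.3²+27.4²) = √1872.41 = 43.271

min=[-11.900,-11.800,-7.200] max=[7.500,15.500,20.200] diag=43.271


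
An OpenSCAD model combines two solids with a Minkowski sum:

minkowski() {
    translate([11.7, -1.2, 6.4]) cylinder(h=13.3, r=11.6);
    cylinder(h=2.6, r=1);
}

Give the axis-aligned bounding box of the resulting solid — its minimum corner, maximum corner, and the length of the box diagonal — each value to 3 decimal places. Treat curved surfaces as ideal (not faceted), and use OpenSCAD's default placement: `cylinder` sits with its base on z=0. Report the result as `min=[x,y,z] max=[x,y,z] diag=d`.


min=[-0.900,-13.800,6.400] max=[24.300,11.400,22.300] diag=39.024

A = translate([11.7, -1.2, 6.4]) cylinder(h=13.3, r=11.6) → bbox [0.1,-12.8,6.4] .. [23.3,10.4,19.7]
B = cylinder(h=2.6, r=1) → bbox [-1,-1,0] .. [1,1,2.6]
lo = A.lo+B.lo = [0.1-1, -12.8-1, 6.4+0] = [-0.900,-13.800,6.400]
hi = A.hi+B.hi = [23.3+1, 10.4+1, 19.7+2.6] = [24.300,11.400,22.300]
diag = √(25.2²+25.2²+15.9²) = √1522.89 = 39.024


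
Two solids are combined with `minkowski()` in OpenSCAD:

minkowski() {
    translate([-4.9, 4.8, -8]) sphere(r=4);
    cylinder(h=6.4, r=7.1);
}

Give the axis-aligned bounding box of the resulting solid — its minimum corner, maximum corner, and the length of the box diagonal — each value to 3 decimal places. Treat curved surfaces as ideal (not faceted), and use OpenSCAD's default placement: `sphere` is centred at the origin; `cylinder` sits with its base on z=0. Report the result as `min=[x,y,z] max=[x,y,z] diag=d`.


min=[-16.000,-6.300,-12.000] max=[6.200,15.900,2.400] diag=34.540

A = translate([-4.9, 4.8, -8]) sphere(r=4) → bbox [-8.9,0.8,-12] .. [-0.9,8.8,-4]
B = cylinder(h=6.4, r=7.1) → bbox [-7.1,-7.1,0] .. [7.1,7.1,6.4]
lo = A.lo+B.lo = [-8.9-7.1, 0.8-7.1, -12+0] = [-16.000,-6.300,-12.000]
hi = A.hi+B.hi = [-0.9+7.1, 8.8+7.1, -4+6.4] = [6.200,15.900,2.400]
diag = √(22.2²+22.2²+14.4²) = √1193.04 = 34.540


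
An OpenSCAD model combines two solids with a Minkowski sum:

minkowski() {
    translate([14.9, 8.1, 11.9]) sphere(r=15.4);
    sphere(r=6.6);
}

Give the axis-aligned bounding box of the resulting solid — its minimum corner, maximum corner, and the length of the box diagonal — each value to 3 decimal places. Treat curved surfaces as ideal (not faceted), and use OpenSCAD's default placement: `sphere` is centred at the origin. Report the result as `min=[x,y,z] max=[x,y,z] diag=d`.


min=[-7.100,-13.900,-10.100] max=[36.900,30.100,33.900] diag=76.210

A = translate([14.9, 8.1, 11.9]) sphere(r=15.4) → bbox [-0.5,-7.3,-3.5] .. [30.3,23.5,27.3]
B = sphere(r=6.6) → bbox [-6.6,-6.6,-6.6] .. [6.6,6.6,6.6]
lo = A.lo+B.lo = [-0.5-6.6, -7.3-6.6, -3.5-6.6] = [-7.100,-13.900,-10.100]
hi = A.hi+B.hi = [30.3+6.6, 23.5+6.6, 27.3+6.6] = [36.900,30.100,33.900]
diag = √(44²+44²+44²) = √5808 = 76.210


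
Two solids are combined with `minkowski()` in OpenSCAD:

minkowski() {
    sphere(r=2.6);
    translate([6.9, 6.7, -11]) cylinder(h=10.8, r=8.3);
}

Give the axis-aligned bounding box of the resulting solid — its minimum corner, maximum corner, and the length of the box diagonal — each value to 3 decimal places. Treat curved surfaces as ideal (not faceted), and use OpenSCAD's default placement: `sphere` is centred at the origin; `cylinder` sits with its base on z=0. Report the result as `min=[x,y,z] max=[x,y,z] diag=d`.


min=[-4.000,-4.200,-13.600] max=[17.800,17.600,2.400] diag=34.734

A = translate([6.9, 6.7, -11]) cylinder(h=10.8, r=8.3) → bbox [-1.4,-1.6,-11] .. [15.2,15,-0.2]
B = sphere(r=2.6) → bbox [-2.6,-2.6,-2.6] .. [2.6,2.6,2.6]
lo = A.lo+B.lo = [-1.4-2.6, -1.6-2.6, -11-2.6] = [-4.000,-4.200,-13.600]
hi = A.hi+B.hi = [15.2+2.6, 15+2.6, -0.2+2.6] = [17.800,17.600,2.400]
diag = √(21.8²+21.8²+16²) = √1206.48 = 34.734
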